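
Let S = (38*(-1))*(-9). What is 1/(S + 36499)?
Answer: 1/36841 ≈ 2.7144e-5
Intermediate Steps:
S = 342 (S = -38*(-9) = 342)
1/(S + 36499) = 1/(342 + 36499) = 1/36841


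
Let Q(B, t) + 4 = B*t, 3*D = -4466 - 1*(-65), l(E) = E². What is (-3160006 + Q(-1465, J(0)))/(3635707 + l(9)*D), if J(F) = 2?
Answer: -158147/175844 ≈ -0.89936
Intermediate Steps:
D = -1467 (D = (-4466 - 1*(-65))/3 = (-4466 + 65)/3 = (⅓)*(-4401) = -1467)
Q(B, t) = -4 + B*t
(-3160006 + Q(-1465, J(0)))/(3635707 + l(9)*D) = (-3160006 + (-4 - 1465*2))/(3635707 + 9²*(-1467)) = (-3160006 + (-4 - 2930))/(3635707 + 81*(-1467)) = (-3160006 - 2934)/(3635707 - 118827) = -3162940/3516880 = -3162940*1/3516880 = -158147/175844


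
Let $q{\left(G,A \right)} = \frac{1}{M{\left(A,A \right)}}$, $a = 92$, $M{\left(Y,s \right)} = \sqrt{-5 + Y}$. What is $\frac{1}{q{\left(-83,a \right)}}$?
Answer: $\sqrt{87} \approx 9.3274$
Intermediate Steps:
$q{\left(G,A \right)} = \frac{1}{\sqrt{-5 + A}}$
$\frac{1}{q{\left(-83,a \right)}} = \frac{1}{\frac{1}{\sqrt{-5 + 92}}} = \frac{1}{\frac{1}{\sqrt{87}}} = \frac{1}{\frac{1}{87} \sqrt{87}} = \sqrt{87}$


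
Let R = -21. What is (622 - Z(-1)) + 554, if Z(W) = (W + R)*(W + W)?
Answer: 1132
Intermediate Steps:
Z(W) = 2*W*(-21 + W) (Z(W) = (W - 21)*(W + W) = (-21 + W)*(2*W) = 2*W*(-21 + W))
(622 - Z(-1)) + 554 = (622 - 2*(-1)*(-21 - 1)) + 554 = (622 - 2*(-1)*(-22)) + 554 = (622 - 1*44) + 554 = (622 - 44) + 554 = 578 + 554 = 1132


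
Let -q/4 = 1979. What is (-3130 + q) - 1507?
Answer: -12553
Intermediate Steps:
q = -7916 (q = -4*1979 = -7916)
(-3130 + q) - 1507 = (-3130 - 7916) - 1507 = -11046 - 1507 = -12553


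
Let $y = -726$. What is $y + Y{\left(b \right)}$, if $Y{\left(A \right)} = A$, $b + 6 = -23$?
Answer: $-755$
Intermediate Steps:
$b = -29$ ($b = -6 - 23 = -29$)
$y + Y{\left(b \right)} = -726 - 29 = -755$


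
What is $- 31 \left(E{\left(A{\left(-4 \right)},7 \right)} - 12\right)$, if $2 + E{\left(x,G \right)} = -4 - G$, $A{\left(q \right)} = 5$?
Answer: $775$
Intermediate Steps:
$E{\left(x,G \right)} = -6 - G$ ($E{\left(x,G \right)} = -2 - \left(4 + G\right) = -6 - G$)
$- 31 \left(E{\left(A{\left(-4 \right)},7 \right)} - 12\right) = - 31 \left(\left(-6 - 7\right) - 12\right) = - 31 \left(-13 - 12\right) = \left(-31\right) \left(-25\right) = 775$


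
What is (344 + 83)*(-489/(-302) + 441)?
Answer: 57077517/302 ≈ 1.8900e+5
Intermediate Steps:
(344 + 83)*(-489/(-302) + 441) = 427*(-489*(-1/302) + 441) = 427*(489/302 + 441) = 427*(133671/302) = 57077517/302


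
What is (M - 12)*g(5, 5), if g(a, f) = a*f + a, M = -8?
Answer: -600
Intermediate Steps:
g(a, f) = a + a*f
(M - 12)*g(5, 5) = (-8 - 12)*(5*(1 + 5)) = -100*6 = -20*30 = -600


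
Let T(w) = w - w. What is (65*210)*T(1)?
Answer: 0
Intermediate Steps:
T(w) = 0
(65*210)*T(1) = (65*210)*0 = 13650*0 = 0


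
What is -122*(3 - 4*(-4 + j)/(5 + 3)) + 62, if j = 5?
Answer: -243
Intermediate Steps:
-122*(3 - 4*(-4 + j)/(5 + 3)) + 62 = -122*(3 - 4*(-4 + 5)/(5 + 3)) + 62 = -122*(3 - 4/8) + 62 = -122*(3 - 4*1/8) + 62 = -122*(3 - 1/2) + 62 = -122*5/2 + 62 = -305 + 62 = -243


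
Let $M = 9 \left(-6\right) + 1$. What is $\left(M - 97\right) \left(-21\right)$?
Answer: $3150$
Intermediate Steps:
$M = -53$ ($M = -54 + 1 = -53$)
$\left(M - 97\right) \left(-21\right) = \left(-53 - 97\right) \left(-21\right) = \left(-150\right) \left(-21\right) = 3150$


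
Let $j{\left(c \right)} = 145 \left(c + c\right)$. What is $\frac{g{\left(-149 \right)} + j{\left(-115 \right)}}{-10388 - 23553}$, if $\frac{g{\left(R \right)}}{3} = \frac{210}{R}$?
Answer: $\frac{4969780}{5057209} \approx 0.98271$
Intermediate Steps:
$j{\left(c \right)} = 290 c$ ($j{\left(c \right)} = 145 \cdot 2 c = 290 c$)
$g{\left(R \right)} = \frac{630}{R}$ ($g{\left(R \right)} = 3 \frac{210}{R} = \frac{630}{R}$)
$\frac{g{\left(-149 \right)} + j{\left(-115 \right)}}{-10388 - 23553} = \frac{\frac{630}{-149} + 290 \left(-115\right)}{-10388 - 23553} = \frac{630 \left(- \frac{1}{149}\right) - 33350}{-33941} = \left(- \frac{630}{149} - 33350\right) \left(- \frac{1}{33941}\right) = \left(- \frac{4969780}{149}\right) \left(- \frac{1}{33941}\right) = \frac{4969780}{5057209}$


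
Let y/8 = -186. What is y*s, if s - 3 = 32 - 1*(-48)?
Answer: -123504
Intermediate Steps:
y = -1488 (y = 8*(-186) = -1488)
s = 83 (s = 3 + (32 - 1*(-48)) = 3 + (32 + 48) = 3 + 80 = 83)
y*s = -1488*83 = -123504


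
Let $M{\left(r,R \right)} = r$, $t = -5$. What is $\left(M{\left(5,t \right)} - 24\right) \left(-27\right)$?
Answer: $513$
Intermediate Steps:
$\left(M{\left(5,t \right)} - 24\right) \left(-27\right) = \left(5 - 24\right) \left(-27\right) = \left(-19\right) \left(-27\right) = 513$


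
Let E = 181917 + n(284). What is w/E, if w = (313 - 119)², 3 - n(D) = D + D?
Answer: 9409/45338 ≈ 0.20753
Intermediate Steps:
n(D) = 3 - 2*D (n(D) = 3 - (D + D) = 3 - 2*D)
E = 181352 (E = 181917 + (3 - 2*284) = 181917 + (3 - 568) = 181917 - 565 = 181352)
w = 37636 (w = 194² = 37636)
w/E = 37636/181352 = 37636*(1/181352) = 9409/45338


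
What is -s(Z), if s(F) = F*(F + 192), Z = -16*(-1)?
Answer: -3328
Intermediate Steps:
Z = 16
s(F) = F*(192 + F)
-s(Z) = -16*(192 + 16) = -16*208 = -1*3328 = -3328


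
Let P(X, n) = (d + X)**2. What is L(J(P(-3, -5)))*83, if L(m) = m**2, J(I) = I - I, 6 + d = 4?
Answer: 0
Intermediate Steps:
d = -2 (d = -6 + 4 = -2)
P(X, n) = (-2 + X)**2
J(I) = 0
L(J(P(-3, -5)))*83 = 0**2*83 = 0*83 = 0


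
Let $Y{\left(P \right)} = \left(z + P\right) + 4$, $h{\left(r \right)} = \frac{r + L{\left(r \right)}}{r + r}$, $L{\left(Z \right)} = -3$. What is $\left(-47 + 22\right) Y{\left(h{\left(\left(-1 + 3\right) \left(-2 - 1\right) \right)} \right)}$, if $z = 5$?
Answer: $- \frac{975}{4} \approx -243.75$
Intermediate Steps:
$h{\left(r \right)} = \frac{-3 + r}{2 r}$ ($h{\left(r \right)} = \frac{r - 3}{r + r} = \frac{-3 + r}{2 r}$)
$Y{\left(P \right)} = 9 + P$ ($Y{\left(P \right)} = \left(5 + P\right) + 4 = 9 + P$)
$\left(-47 + 22\right) Y{\left(h{\left(\left(-1 + 3\right) \left(-2 - 1\right) \right)} \right)} = \left(-47 + 22\right) \left(9 + \frac{-3 + \left(-1 + 3\right) \left(-2 - 1\right)}{2 \left(-1 + 3\right) \left(-2 - 1\right)}\right) = - 25 \left(9 + \frac{-3 + 2 \left(-3\right)}{2 \cdot 2 \left(-3\right)}\right) = - 25 \left(9 + \frac{-3 - 6}{2 \left(-6\right)}\right) = - 25 \left(9 + \frac{1}{2} \left(- \frac{1}{6}\right) \left(-9\right)\right) = - 25 \left(9 + \frac{3}{4}\right) = \left(-25\right) \frac{39}{4} = - \frac{975}{4}$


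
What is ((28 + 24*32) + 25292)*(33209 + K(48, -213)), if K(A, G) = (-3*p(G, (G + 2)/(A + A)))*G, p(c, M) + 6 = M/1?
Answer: 2918780877/4 ≈ 7.2970e+8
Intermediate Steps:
p(c, M) = -6 + M (p(c, M) = -6 + M/1 = -6 + M*1 = -6 + M)
K(A, G) = G*(18 - 3*(2 + G)/(2*A)) (K(A, G) = (-3*(-6 + (G + 2)/(A + A)))*G = (-3*(-6 + (2 + G)/((2*A))))*G = (-3*(-6 + (2 + G)*(1/(2*A))))*G = (-3*(-6 + (2 + G)/(2*A)))*G = (18 - 3*(2 + G)/(2*A))*G = G*(18 - 3*(2 + G)/(2*A)))
((28 + 24*32) + 25292)*(33209 + K(48, -213)) = ((28 + 24*32) + 25292)*(33209 + (3/2)*(-213)*(-2 - 1*(-213) + 12*48)/48) = ((28 + 768) + 25292)*(33209 + (3/2)*(-213)*(1/48)*(-2 + 213 + 576)) = (796 + 25292)*(33209 + (3/2)*(-213)*(1/48)*787) = 26088*(33209 - 167631/32) = 26088*(895057/32) = 2918780877/4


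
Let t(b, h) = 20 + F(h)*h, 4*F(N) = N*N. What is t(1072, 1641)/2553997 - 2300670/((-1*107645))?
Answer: 99837757660121/219940005652 ≈ 453.93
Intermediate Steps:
F(N) = N²/4 (F(N) = (N*N)/4 = N²/4)
t(b, h) = 20 + h³/4 (t(b, h) = 20 + (h²/4)*h = 20 + h³/4)
t(1072, 1641)/2553997 - 2300670/((-1*107645)) = (20 + (¼)*1641³)/2553997 - 2300670/((-1*107645)) = (20 + (¼)*4419017721)*(1/2553997) - 2300670/(-107645) = (20 + 4419017721/4)*(1/2553997) - 2300670*(-1/107645) = (4419017801/4)*(1/2553997) + 460134/21529 = 4419017801/10215988 + 460134/21529 = 99837757660121/219940005652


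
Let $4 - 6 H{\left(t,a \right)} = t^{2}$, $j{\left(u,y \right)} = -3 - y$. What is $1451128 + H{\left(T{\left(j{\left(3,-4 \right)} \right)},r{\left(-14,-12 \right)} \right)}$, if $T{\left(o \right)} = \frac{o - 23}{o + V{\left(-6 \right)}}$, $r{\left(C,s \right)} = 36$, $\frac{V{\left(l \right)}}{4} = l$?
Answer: $\frac{767646984}{529} \approx 1.4511 \cdot 10^{6}$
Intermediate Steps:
$V{\left(l \right)} = 4 l$
$T{\left(o \right)} = \frac{-23 + o}{-24 + o}$ ($T{\left(o \right)} = \frac{o - 23}{o + 4 \left(-6\right)} = \frac{-23 + o}{o - 24} = \frac{-23 + o}{-24 + o}$)
$H{\left(t,a \right)} = \frac{2}{3} - \frac{t^{2}}{6}$
$1451128 + H{\left(T{\left(j{\left(3,-4 \right)} \right)},r{\left(-14,-12 \right)} \right)} = 1451128 + \left(\frac{2}{3} - \frac{\left(\frac{-23 - -1}{-24 - -1}\right)^{2}}{6}\right) = 1451128 + \left(\frac{2}{3} - \frac{\left(\frac{-23 + \left(-3 + 4\right)}{-24 + \left(-3 + 4\right)}\right)^{2}}{6}\right) = 1451128 + \left(\frac{2}{3} - \frac{\left(\frac{-23 + 1}{-24 + 1}\right)^{2}}{6}\right) = 1451128 + \left(\frac{2}{3} - \frac{\left(\frac{1}{-23} \left(-22\right)\right)^{2}}{6}\right) = 1451128 + \left(\frac{2}{3} - \frac{\left(\left(- \frac{1}{23}\right) \left(-22\right)\right)^{2}}{6}\right) = 1451128 + \left(\frac{2}{3} - \frac{\left(\frac{22}{23}\right)^{2}}{6}\right) = 1451128 + \left(\frac{2}{3} - \frac{242}{1587}\right) = 1451128 + \frac{272}{529} = \frac{767646984}{529}$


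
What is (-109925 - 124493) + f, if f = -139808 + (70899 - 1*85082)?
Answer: -388409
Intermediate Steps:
f = -153991 (f = -139808 + (70899 - 85082) = -139808 - 14183 = -153991)
(-109925 - 124493) + f = (-109925 - 124493) - 153991 = -234418 - 153991 = -388409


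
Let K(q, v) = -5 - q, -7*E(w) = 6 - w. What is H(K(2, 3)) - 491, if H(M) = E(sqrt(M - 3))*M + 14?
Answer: -471 - I*sqrt(10) ≈ -471.0 - 3.1623*I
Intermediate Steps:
E(w) = -6/7 + w/7 (E(w) = -(6 - w)/7 = -6/7 + w/7)
H(M) = 14 + M*(-6/7 + sqrt(-3 + M)/7) (H(M) = (-6/7 + sqrt(M - 3)/7)*M + 14 = (-6/7 + sqrt(-3 + M)/7)*M + 14 = M*(-6/7 + sqrt(-3 + M)/7) + 14 = 14 + M*(-6/7 + sqrt(-3 + M)/7))
H(K(2, 3)) - 491 = (14 + (-5 - 1*2)*(-6 + sqrt(-3 + (-5 - 1*2)))/7) - 491 = (14 + (-5 - 2)*(-6 + sqrt(-3 + (-5 - 2)))/7) - 491 = (14 + (1/7)*(-7)*(-6 + sqrt(-3 - 7))) - 491 = (14 + (1/7)*(-7)*(-6 + sqrt(-10))) - 491 = (14 + (1/7)*(-7)*(-6 + I*sqrt(10))) - 491 = (14 + (6 - I*sqrt(10))) - 491 = (20 - I*sqrt(10)) - 491 = -471 - I*sqrt(10)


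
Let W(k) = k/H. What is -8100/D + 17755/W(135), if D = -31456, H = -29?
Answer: -809772181/212328 ≈ -3813.8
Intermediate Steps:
W(k) = -k/29 (W(k) = k/(-29) = k*(-1/29) = -k/29)
-8100/D + 17755/W(135) = -8100/(-31456) + 17755/((-1/29*135)) = -8100*(-1/31456) + 17755/(-135/29) = 2025/7864 + 17755*(-29/135) = 2025/7864 - 102979/27 = -809772181/212328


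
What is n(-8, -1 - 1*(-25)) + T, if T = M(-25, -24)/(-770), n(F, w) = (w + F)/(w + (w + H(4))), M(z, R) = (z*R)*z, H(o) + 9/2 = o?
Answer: 144964/7315 ≈ 19.817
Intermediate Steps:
H(o) = -9/2 + o
M(z, R) = R*z² (M(z, R) = (R*z)*z = R*z²)
n(F, w) = (F + w)/(-½ + 2*w) (n(F, w) = (w + F)/(w + (w + (-9/2 + 4))) = (F + w)/(w + (w - ½)) = (F + w)/(w + (-½ + w)) = (F + w)/(-½ + 2*w))
T = 1500/77 (T = -24*(-25)²/(-770) = -24*625*(-1/770) = -15000*(-1/770) = 1500/77 ≈ 19.481)
n(-8, -1 - 1*(-25)) + T = 2*(-8 + (-1 - 1*(-25)))/(-1 + 4*(-1 - 1*(-25))) + 1500/77 = 2*(-8 + (-1 + 25))/(-1 + 4*(-1 + 25)) + 1500/77 = 2*(-8 + 24)/(-1 + 4*24) + 1500/77 = 2*16/(-1 + 96) + 1500/77 = 2*16/95 + 1500/77 = 2*(1/95)*16 + 1500/77 = 32/95 + 1500/77 = 144964/7315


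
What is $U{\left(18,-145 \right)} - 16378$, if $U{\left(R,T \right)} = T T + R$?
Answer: $4665$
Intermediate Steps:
$U{\left(R,T \right)} = R + T^{2}$ ($U{\left(R,T \right)} = T^{2} + R = R + T^{2}$)
$U{\left(18,-145 \right)} - 16378 = \left(18 + \left(-145\right)^{2}\right) - 16378 = \left(18 + 21025\right) - 16378 = 21043 - 16378 = 4665$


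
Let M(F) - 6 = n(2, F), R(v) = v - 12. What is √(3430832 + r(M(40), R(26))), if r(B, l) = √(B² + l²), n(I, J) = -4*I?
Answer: √(3430832 + 10*√2) ≈ 1852.3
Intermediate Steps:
R(v) = -12 + v
M(F) = -2 (M(F) = 6 - 4*2 = 6 - 8 = -2)
√(3430832 + r(M(40), R(26))) = √(3430832 + √((-2)² + (-12 + 26)²)) = √(3430832 + √(4 + 14²)) = √(3430832 + √(4 + 196)) = √(3430832 + √200) = √(3430832 + 10*√2)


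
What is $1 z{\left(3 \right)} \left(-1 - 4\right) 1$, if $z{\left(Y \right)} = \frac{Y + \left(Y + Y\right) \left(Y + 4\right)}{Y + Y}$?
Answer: $- \frac{75}{2} \approx -37.5$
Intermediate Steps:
$z{\left(Y \right)} = \frac{Y + 2 Y \left(4 + Y\right)}{2 Y}$
$1 z{\left(3 \right)} \left(-1 - 4\right) 1 = 1 \left(\frac{9}{2} + 3\right) \left(-1 - 4\right) 1 = 1 \cdot \frac{15}{2} \left(-1 - 4\right) 1 = \frac{15 \left(\left(-5\right) 1\right)}{2} = \frac{15}{2} \left(-5\right) = - \frac{75}{2}$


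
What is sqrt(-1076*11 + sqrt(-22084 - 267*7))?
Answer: sqrt(-11836 + I*sqrt(23953)) ≈ 0.7113 + 108.8*I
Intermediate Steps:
sqrt(-1076*11 + sqrt(-22084 - 267*7)) = sqrt(-11836 + sqrt(-22084 - 1869)) = sqrt(-11836 + sqrt(-23953)) = sqrt(-11836 + I*sqrt(23953))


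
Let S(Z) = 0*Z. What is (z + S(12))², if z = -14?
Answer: 196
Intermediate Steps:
S(Z) = 0
(z + S(12))² = (-14 + 0)² = (-14)² = 196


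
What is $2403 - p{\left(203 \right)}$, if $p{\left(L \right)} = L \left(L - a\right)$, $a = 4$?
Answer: $-37994$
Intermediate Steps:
$p{\left(L \right)} = L \left(-4 + L\right)$ ($p{\left(L \right)} = L \left(L - 4\right) = L \left(-4 + L\right)$)
$2403 - p{\left(203 \right)} = 2403 - 203 \left(-4 + 203\right) = 2403 - 203 \cdot 199 = 2403 - 40397 = -37994$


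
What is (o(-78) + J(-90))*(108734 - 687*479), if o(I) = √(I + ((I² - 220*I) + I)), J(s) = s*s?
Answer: -1784745900 - 881356*√1443 ≈ -1.8182e+9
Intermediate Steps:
J(s) = s²
o(I) = √(I² - 218*I) (o(I) = √(I + (I² - 219*I)) = √(I² - 218*I))
(o(-78) + J(-90))*(108734 - 687*479) = (√(-78*(-218 - 78)) + (-90)²)*(108734 - 687*479) = (√(-78*(-296)) + 8100)*(108734 - 329073) = (√23088 + 8100)*(-220339) = (4*√1443 + 8100)*(-220339) = (8100 + 4*√1443)*(-220339) = -1784745900 - 881356*√1443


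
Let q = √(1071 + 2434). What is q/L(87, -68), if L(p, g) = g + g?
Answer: -√3505/136 ≈ -0.43532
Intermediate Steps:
L(p, g) = 2*g
q = √3505 ≈ 59.203
q/L(87, -68) = √3505/((2*(-68))) = √3505/(-136) = √3505*(-1/136) = -√3505/136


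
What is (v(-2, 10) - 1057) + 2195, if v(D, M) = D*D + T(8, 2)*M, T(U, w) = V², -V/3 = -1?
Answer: 1232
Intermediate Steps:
V = 3 (V = -3*(-1) = 3)
T(U, w) = 9 (T(U, w) = 3² = 9)
v(D, M) = D² + 9*M (v(D, M) = D*D + 9*M = D² + 9*M)
(v(-2, 10) - 1057) + 2195 = (((-2)² + 9*10) - 1057) + 2195 = ((4 + 90) - 1057) + 2195 = (94 - 1057) + 2195 = -963 + 2195 = 1232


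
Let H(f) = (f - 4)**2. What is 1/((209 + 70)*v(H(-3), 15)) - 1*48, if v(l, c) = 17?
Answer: -227663/4743 ≈ -48.000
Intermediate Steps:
H(f) = (-4 + f)**2
1/((209 + 70)*v(H(-3), 15)) - 1*48 = 1/((209 + 70)*17) - 1*48 = (1/17)/279 - 48 = (1/279)*(1/17) - 48 = 1/4743 - 48 = -227663/4743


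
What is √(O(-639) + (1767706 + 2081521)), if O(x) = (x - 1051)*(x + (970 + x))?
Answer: √4369747 ≈ 2090.4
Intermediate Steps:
O(x) = (-1051 + x)*(970 + 2*x)
√(O(-639) + (1767706 + 2081521)) = √((-1019470 - 1132*(-639) + 2*(-639)²) + (1767706 + 2081521)) = √((-1019470 + 723348 + 2*408321) + 3849227) = √((-1019470 + 723348 + 816642) + 3849227) = √(520520 + 3849227) = √4369747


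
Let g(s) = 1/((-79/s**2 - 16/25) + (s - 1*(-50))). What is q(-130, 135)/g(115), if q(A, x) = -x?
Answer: -58686714/2645 ≈ -22188.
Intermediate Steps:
g(s) = 1/(1234/25 + s - 79/s**2) (g(s) = 1/((-79/s**2 - 16*1/25) + (s + 50)) = 1/((-79/s**2 - 16/25) + (50 + s)) = 1/((-16/25 - 79/s**2) + (50 + s)) = 1/(1234/25 + s - 79/s**2))
q(-130, 135)/g(115) = (-1*135)/((25*115**2/(-1975 + 25*115**3 + 1234*115**2))) = -135/(25*13225/(-1975 + 25*1520875 + 1234*13225)) = -135/(25*13225/(-1975 + 38021875 + 16319650)) = -135/(25*13225/54339550) = -135/(25*13225*(1/54339550)) = -135/13225/2173582 = -135*2173582/13225 = -58686714/2645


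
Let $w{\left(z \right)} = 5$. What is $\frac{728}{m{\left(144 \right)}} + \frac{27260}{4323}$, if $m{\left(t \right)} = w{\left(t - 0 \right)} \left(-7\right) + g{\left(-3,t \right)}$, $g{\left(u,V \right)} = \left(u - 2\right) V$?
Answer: $\frac{17434156}{3263865} \approx 5.3416$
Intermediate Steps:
$g{\left(u,V \right)} = V \left(-2 + u\right)$ ($g{\left(u,V \right)} = \left(-2 + u\right) V = V \left(-2 + u\right)$)
$m{\left(t \right)} = -35 - 5 t$ ($m{\left(t \right)} = 5 \left(-7\right) + t \left(-2 - 3\right) = -35 + t \left(-5\right) = -35 - 5 t$)
$\frac{728}{m{\left(144 \right)}} + \frac{27260}{4323} = \frac{728}{-35 - 720} + \frac{27260}{4323} = \frac{728}{-35 - 720} + 27260 \cdot \frac{1}{4323} = \frac{728}{-755} + \frac{27260}{4323} = 728 \left(- \frac{1}{755}\right) + \frac{27260}{4323} = - \frac{728}{755} + \frac{27260}{4323} = \frac{17434156}{3263865}$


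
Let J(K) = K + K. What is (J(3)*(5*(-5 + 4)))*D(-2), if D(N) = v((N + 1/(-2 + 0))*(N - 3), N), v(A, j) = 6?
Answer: -180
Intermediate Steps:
D(N) = 6
J(K) = 2*K
(J(3)*(5*(-5 + 4)))*D(-2) = ((2*3)*(5*(-5 + 4)))*6 = (6*(5*(-1)))*6 = (6*(-5))*6 = -30*6 = -180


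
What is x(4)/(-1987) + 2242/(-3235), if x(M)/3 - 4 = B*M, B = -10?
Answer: -4105474/6427945 ≈ -0.63869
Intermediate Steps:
x(M) = 12 - 30*M (x(M) = 12 + 3*(-10*M) = 12 - 30*M)
x(4)/(-1987) + 2242/(-3235) = (12 - 30*4)/(-1987) + 2242/(-3235) = (12 - 120)*(-1/1987) + 2242*(-1/3235) = -108*(-1/1987) - 2242/3235 = 108/1987 - 2242/3235 = -4105474/6427945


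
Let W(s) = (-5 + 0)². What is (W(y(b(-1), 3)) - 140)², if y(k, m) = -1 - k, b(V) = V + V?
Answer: 13225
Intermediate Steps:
b(V) = 2*V
W(s) = 25 (W(s) = (-5)² = 25)
(W(y(b(-1), 3)) - 140)² = (25 - 140)² = (-115)² = 13225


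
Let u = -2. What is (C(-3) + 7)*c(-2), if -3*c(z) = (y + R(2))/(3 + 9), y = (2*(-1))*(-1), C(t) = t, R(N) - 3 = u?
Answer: -1/3 ≈ -0.33333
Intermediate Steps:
R(N) = 1 (R(N) = 3 - 2 = 1)
y = 2 (y = -2*(-1) = 2)
c(z) = -1/12 (c(z) = -(2 + 1)/(3*(3 + 9)) = -1/12)
(C(-3) + 7)*c(-2) = (-3 + 7)*(-1/12) = 4*(-1/12) = -1/3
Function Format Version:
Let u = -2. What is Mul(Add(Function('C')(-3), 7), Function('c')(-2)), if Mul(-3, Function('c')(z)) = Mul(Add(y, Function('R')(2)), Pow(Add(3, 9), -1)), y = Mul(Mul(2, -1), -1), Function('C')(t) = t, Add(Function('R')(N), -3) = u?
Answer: Rational(-1, 3) ≈ -0.33333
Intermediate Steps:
Function('R')(N) = 1 (Function('R')(N) = Add(3, -2) = 1)
y = 2 (y = Mul(-2, -1) = 2)
Function('c')(z) = Rational(-1, 12) (Function('c')(z) = Mul(Rational(-1, 3), Mul(Add(2, 1), Pow(Add(3, 9), -1))) = Mul(Rational(-1, 3), Mul(3, Pow(12, -1))) = Mul(Rational(-1, 3), Mul(3, Rational(1, 12))) = Mul(Rational(-1, 3), Rational(1, 4)) = Rational(-1, 12))
Mul(Add(Function('C')(-3), 7), Function('c')(-2)) = Mul(Add(-3, 7), Rational(-1, 12)) = Mul(4, Rational(-1, 12)) = Rational(-1, 3)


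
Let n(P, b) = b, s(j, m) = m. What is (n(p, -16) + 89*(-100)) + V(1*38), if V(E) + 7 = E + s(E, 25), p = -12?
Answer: -8860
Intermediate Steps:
V(E) = 18 + E (V(E) = -7 + (E + 25) = -7 + (25 + E) = 18 + E)
(n(p, -16) + 89*(-100)) + V(1*38) = (-16 + 89*(-100)) + (18 + 1*38) = (-16 - 8900) + (18 + 38) = -8916 + 56 = -8860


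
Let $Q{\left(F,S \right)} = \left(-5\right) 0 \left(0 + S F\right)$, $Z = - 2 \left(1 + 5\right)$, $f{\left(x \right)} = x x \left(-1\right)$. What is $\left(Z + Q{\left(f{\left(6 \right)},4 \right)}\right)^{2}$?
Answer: $144$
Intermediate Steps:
$f{\left(x \right)} = - x^{2}$ ($f{\left(x \right)} = x^{2} \left(-1\right) = - x^{2}$)
$Z = -12$ ($Z = \left(-2\right) 6 = -12$)
$Q{\left(F,S \right)} = 0$ ($Q{\left(F,S \right)} = 0 \left(0 + F S\right) = 0 F S = 0$)
$\left(Z + Q{\left(f{\left(6 \right)},4 \right)}\right)^{2} = \left(-12 + 0\right)^{2} = \left(-12\right)^{2} = 144$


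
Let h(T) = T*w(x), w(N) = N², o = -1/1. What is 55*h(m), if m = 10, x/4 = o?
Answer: 8800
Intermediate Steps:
o = -1 (o = -1*1 = -1)
x = -4 (x = 4*(-1) = -4)
h(T) = 16*T (h(T) = T*(-4)² = T*16 = 16*T)
55*h(m) = 55*(16*10) = 55*160 = 8800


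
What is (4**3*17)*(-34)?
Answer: -36992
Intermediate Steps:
(4**3*17)*(-34) = (64*17)*(-34) = 1088*(-34) = -36992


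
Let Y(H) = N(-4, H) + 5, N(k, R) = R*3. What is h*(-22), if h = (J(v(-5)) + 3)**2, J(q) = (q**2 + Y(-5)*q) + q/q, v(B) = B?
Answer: -137302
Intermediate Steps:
N(k, R) = 3*R
Y(H) = 5 + 3*H (Y(H) = 3*H + 5 = 5 + 3*H)
J(q) = 1 + q**2 - 10*q (J(q) = (q**2 + (5 + 3*(-5))*q) + q/q = (q**2 + (5 - 15)*q) + 1 = (q**2 - 10*q) + 1 = 1 + q**2 - 10*q)
h = 6241 (h = ((1 + (-5)**2 - 10*(-5)) + 3)**2 = ((1 + 25 + 50) + 3)**2 = (76 + 3)**2 = 79**2 = 6241)
h*(-22) = 6241*(-22) = -137302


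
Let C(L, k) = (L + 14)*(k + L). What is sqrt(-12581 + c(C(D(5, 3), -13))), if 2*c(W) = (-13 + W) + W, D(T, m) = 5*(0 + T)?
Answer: I*sqrt(48478)/2 ≈ 110.09*I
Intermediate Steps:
D(T, m) = 5*T
C(L, k) = (14 + L)*(L + k)
c(W) = -13/2 + W (c(W) = ((-13 + W) + W)/2 = (-13 + 2*W)/2 = -13/2 + W)
sqrt(-12581 + c(C(D(5, 3), -13))) = sqrt(-12581 + (-13/2 + ((5*5)**2 + 14*(5*5) + 14*(-13) + (5*5)*(-13)))) = sqrt(-12581 + (-13/2 + (25**2 + 14*25 - 182 + 25*(-13)))) = sqrt(-12581 + (-13/2 + (625 + 350 - 182 - 325))) = sqrt(-12581 + (-13/2 + 468)) = sqrt(-12581 + 923/2) = sqrt(-24239/2) = I*sqrt(48478)/2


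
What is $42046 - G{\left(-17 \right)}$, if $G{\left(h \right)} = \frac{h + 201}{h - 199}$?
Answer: $\frac{1135265}{27} \approx 42047.0$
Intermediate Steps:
$G{\left(h \right)} = \frac{201 + h}{-199 + h}$
$42046 - G{\left(-17 \right)} = 42046 - \frac{201 - 17}{-199 - 17} = 42046 - \frac{1}{-216} \cdot 184 = 42046 - \left(- \frac{1}{216}\right) 184 = 42046 - - \frac{23}{27} = 42046 + \frac{23}{27} = \frac{1135265}{27}$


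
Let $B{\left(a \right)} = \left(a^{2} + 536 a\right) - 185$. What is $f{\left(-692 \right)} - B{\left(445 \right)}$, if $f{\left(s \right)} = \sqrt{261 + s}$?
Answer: $-436360 + i \sqrt{431} \approx -4.3636 \cdot 10^{5} + 20.761 i$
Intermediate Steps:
$B{\left(a \right)} = -185 + a^{2} + 536 a$
$f{\left(-692 \right)} - B{\left(445 \right)} = \sqrt{261 - 692} - \left(-185 + 445^{2} + 536 \cdot 445\right) = \sqrt{-431} - \left(-185 + 198025 + 238520\right) = i \sqrt{431} - 436360 = -436360 + i \sqrt{431}$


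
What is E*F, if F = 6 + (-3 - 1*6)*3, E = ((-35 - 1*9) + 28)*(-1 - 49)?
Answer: -16800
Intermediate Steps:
E = 800 (E = ((-35 - 9) + 28)*(-50) = (-44 + 28)*(-50) = -16*(-50) = 800)
F = -21 (F = 6 + (-3 - 6)*3 = 6 - 9*3 = 6 - 27 = -21)
E*F = 800*(-21) = -16800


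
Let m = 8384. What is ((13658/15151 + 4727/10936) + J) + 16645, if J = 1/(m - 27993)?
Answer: 54084627313288129/3249041407624 ≈ 16646.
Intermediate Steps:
J = -1/19609 (J = 1/(8384 - 27993) = 1/(-19609) = -1/19609 ≈ -5.0997e-5)
((13658/15151 + 4727/10936) + J) + 16645 = ((13658/15151 + 4727/10936) - 1/19609) + 16645 = (220982665/165691336 - 1/19609) + 16645 = 4333083386649/3249041407624 + 16645 = 54084627313288129/3249041407624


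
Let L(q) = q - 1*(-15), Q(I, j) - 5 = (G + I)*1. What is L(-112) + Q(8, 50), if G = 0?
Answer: -84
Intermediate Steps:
Q(I, j) = 5 + I (Q(I, j) = 5 + (0 + I)*1 = 5 + I*1 = 5 + I)
L(q) = 15 + q (L(q) = q + 15 = 15 + q)
L(-112) + Q(8, 50) = (15 - 112) + (5 + 8) = -97 + 13 = -84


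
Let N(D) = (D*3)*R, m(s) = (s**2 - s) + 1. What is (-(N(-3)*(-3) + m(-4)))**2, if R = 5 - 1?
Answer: 16641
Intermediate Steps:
R = 4
m(s) = 1 + s**2 - s
N(D) = 12*D (N(D) = (D*3)*4 = (3*D)*4 = 12*D)
(-(N(-3)*(-3) + m(-4)))**2 = (-((12*(-3))*(-3) + (1 + (-4)**2 - 1*(-4))))**2 = (-(-36*(-3) + (1 + 16 + 4)))**2 = (-(108 + 21))**2 = (-1*129)**2 = (-129)**2 = 16641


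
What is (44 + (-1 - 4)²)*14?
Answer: 966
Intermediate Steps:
(44 + (-1 - 4)²)*14 = (44 + (-5)²)*14 = (44 + 25)*14 = 69*14 = 966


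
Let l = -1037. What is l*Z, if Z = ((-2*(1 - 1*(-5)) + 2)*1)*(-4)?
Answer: -41480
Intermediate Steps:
Z = 40 (Z = ((-2*(1 + 5) + 2)*1)*(-4) = ((-2*6 + 2)*1)*(-4) = ((-12 + 2)*1)*(-4) = -10*1*(-4) = -10*(-4) = 40)
l*Z = -1037*40 = -41480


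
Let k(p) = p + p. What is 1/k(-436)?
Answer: -1/872 ≈ -0.0011468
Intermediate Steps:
k(p) = 2*p
1/k(-436) = 1/(2*(-436)) = 1/(-872) = -1/872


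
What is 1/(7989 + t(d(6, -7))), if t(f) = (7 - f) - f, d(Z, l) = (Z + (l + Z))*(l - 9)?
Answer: 1/8156 ≈ 0.00012261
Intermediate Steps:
d(Z, l) = (-9 + l)*(l + 2*Z) (d(Z, l) = (Z + (Z + l))*(-9 + l) = (l + 2*Z)*(-9 + l) = (-9 + l)*(l + 2*Z))
t(f) = 7 - 2*f
1/(7989 + t(d(6, -7))) = 1/(7989 + (7 - 2*((-7)**2 - 18*6 - 9*(-7) + 2*6*(-7)))) = 1/(7989 + (7 - 2*(49 - 108 + 63 - 84))) = 1/(7989 + (7 - 2*(-80))) = 1/(7989 + (7 + 160)) = 1/(7989 + 167) = 1/8156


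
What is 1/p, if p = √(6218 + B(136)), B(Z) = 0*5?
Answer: √6218/6218 ≈ 0.012682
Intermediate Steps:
B(Z) = 0
p = √6218 (p = √(6218 + 0) = √6218 ≈ 78.854)
1/p = 1/(√6218) = √6218/6218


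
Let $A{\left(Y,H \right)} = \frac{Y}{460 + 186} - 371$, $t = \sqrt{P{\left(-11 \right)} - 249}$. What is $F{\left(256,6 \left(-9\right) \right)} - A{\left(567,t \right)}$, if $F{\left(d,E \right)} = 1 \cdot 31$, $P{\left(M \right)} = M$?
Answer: $\frac{259125}{646} \approx 401.12$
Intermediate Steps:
$t = 2 i \sqrt{65}$ ($t = \sqrt{-11 - 249} = \sqrt{-260} = 2 i \sqrt{65} \approx 16.125 i$)
$F{\left(d,E \right)} = 31$
$A{\left(Y,H \right)} = -371 + \frac{Y}{646}$ ($A{\left(Y,H \right)} = \frac{Y}{646} - 371 = -371 + \frac{Y}{646}$)
$F{\left(256,6 \left(-9\right) \right)} - A{\left(567,t \right)} = 31 - \left(-371 + \frac{1}{646} \cdot 567\right) = 31 - \left(-371 + \frac{567}{646}\right) = 31 - - \frac{239099}{646} = 31 + \frac{239099}{646} = \frac{259125}{646}$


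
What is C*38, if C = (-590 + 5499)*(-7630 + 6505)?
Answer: -209859750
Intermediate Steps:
C = -5522625 (C = 4909*(-1125) = -5522625)
C*38 = -5522625*38 = -209859750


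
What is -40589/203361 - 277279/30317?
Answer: -57618271432/6165295437 ≈ -9.3456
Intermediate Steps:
-40589/203361 - 277279/30317 = -57618271432/6165295437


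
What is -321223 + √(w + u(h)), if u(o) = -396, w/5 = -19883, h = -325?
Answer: -321223 + I*√99811 ≈ -3.2122e+5 + 315.93*I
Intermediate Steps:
w = -99415 (w = 5*(-19883) = -99415)
-321223 + √(w + u(h)) = -321223 + √(-99415 - 396) = -321223 + √(-99811) = -321223 + I*√99811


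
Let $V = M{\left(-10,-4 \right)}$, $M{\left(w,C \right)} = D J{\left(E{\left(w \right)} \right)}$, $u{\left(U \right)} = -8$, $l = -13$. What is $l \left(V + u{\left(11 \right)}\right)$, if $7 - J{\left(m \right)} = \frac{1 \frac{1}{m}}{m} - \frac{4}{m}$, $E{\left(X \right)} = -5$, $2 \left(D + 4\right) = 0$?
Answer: $\frac{10608}{25} \approx 424.32$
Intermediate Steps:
$D = -4$ ($D = -4 + \frac{1}{2} \cdot 0 = -4 + 0 = -4$)
$J{\left(m \right)} = 7 - \frac{1}{m^{2}} + \frac{4}{m}$ ($J{\left(m \right)} = 7 - \left(\frac{1 \frac{1}{m}}{m} - \frac{4}{m}\right) = 7 - \left(\frac{1}{m m} - \frac{4}{m}\right) = 7 - \left(\frac{1}{m^{2}} - \frac{4}{m}\right) = 7 + \left(- \frac{1}{m^{2}} + \frac{4}{m}\right) = 7 - \frac{1}{m^{2}} + \frac{4}{m}$)
$M{\left(w,C \right)} = - \frac{616}{25}$ ($M{\left(w,C \right)} = - 4 \left(7 - \frac{1}{25} + \frac{4}{-5}\right) = - 4 \left(7 - \frac{1}{25} + 4 \left(- \frac{1}{5}\right)\right) = - 4 \left(7 - \frac{1}{25} - \frac{4}{5}\right) = \left(-4\right) \frac{154}{25} = - \frac{616}{25}$)
$V = - \frac{616}{25} \approx -24.64$
$l \left(V + u{\left(11 \right)}\right) = - 13 \left(- \frac{616}{25} - 8\right) = \left(-13\right) \left(- \frac{816}{25}\right) = \frac{10608}{25}$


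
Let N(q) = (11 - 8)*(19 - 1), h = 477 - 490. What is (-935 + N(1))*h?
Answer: 11453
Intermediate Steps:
h = -13
N(q) = 54 (N(q) = 3*18 = 54)
(-935 + N(1))*h = (-935 + 54)*(-13) = -881*(-13) = 11453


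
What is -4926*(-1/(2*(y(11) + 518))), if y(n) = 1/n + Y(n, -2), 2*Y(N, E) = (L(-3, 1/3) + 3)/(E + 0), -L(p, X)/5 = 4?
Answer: 36124/7661 ≈ 4.7153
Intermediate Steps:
L(p, X) = -20 (L(p, X) = -5*4 = -20)
Y(N, E) = -17/(2*E) (Y(N, E) = ((-20 + 3)/(E + 0))/2 = (-17/E)/2 = -17/(2*E))
y(n) = 17/4 + 1/n (y(n) = 1/n - 17/2/(-2) = 1/n - 17/2*(-½) = 1/n + 17/4 = 17/4 + 1/n)
-4926*(-1/(2*(y(11) + 518))) = -4926*(-1/(2*((17/4 + 1/11) + 518))) = -4926*(-1/(2*(191/44 + 518))) = -4926/((-2*22983/44)) = -4926/(-22983/22) = -4926*(-22/22983) = 36124/7661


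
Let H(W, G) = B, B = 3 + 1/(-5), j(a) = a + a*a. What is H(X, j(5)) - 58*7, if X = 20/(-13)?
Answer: -2016/5 ≈ -403.20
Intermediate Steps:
X = -20/13 (X = 20*(-1/13) = -20/13 ≈ -1.5385)
j(a) = a + a²
B = 14/5 (B = 3 - ⅕ = 14/5 ≈ 2.8000)
H(W, G) = 14/5
H(X, j(5)) - 58*7 = 14/5 - 58*7 = 14/5 - 1*406 = 14/5 - 406 = -2016/5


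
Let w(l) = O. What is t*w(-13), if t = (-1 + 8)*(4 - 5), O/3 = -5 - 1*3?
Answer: 168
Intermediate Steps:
O = -24 (O = 3*(-5 - 1*3) = 3*(-5 - 3) = 3*(-8) = -24)
w(l) = -24
t = -7 (t = 7*(-1) = -7)
t*w(-13) = -7*(-24) = 168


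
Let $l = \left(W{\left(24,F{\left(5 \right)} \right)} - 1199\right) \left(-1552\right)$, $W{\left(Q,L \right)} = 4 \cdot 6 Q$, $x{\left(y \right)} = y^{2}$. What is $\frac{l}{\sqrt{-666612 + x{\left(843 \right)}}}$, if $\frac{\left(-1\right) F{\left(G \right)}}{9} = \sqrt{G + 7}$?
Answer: $\frac{138128 \sqrt{4893}}{2097} \approx 4607.6$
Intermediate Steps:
$F{\left(G \right)} = - 9 \sqrt{7 + G}$ ($F{\left(G \right)} = - 9 \sqrt{G + 7} = - 9 \sqrt{7 + G}$)
$W{\left(Q,L \right)} = 24 Q$
$l = 966896$ ($l = \left(24 \cdot 24 - 1199\right) \left(-1552\right) = \left(576 - 1199\right) \left(-1552\right) = \left(-623\right) \left(-1552\right) = 966896$)
$\frac{l}{\sqrt{-666612 + x{\left(843 \right)}}} = \frac{966896}{\sqrt{-666612 + 843^{2}}} = \frac{966896}{\sqrt{-666612 + 710649}} = \frac{966896}{\sqrt{44037}} = \frac{966896}{3 \sqrt{4893}} = 966896 \frac{\sqrt{4893}}{14679} = \frac{138128 \sqrt{4893}}{2097}$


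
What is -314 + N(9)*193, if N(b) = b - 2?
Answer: 1037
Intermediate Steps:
N(b) = -2 + b
-314 + N(9)*193 = -314 + (-2 + 9)*193 = -314 + 7*193 = -314 + 1351 = 1037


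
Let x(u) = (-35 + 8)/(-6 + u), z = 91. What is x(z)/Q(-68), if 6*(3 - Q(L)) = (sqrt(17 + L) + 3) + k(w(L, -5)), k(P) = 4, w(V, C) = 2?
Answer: -891/7310 - 81*I*sqrt(51)/7310 ≈ -0.12189 - 0.079132*I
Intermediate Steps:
x(u) = -27/(-6 + u)
Q(L) = 11/6 - sqrt(17 + L)/6 (Q(L) = 3 - ((sqrt(17 + L) + 3) + 4)/6 = 3 - ((3 + sqrt(17 + L)) + 4)/6 = 3 - (7 + sqrt(17 + L))/6 = 3 + (-7/6 - sqrt(17 + L)/6) = 11/6 - sqrt(17 + L)/6)
x(z)/Q(-68) = (-27/(-6 + 91))/(11/6 - sqrt(17 - 68)/6) = (-27/85)/(11/6 - I*sqrt(51)/6) = (-27*1/85)/(11/6 - I*sqrt(51)/6) = -27/(85*(11/6 - I*sqrt(51)/6))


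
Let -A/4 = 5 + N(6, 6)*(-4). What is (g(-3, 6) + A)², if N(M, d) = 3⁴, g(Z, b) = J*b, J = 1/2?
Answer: 1635841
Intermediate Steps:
J = ½ ≈ 0.50000
g(Z, b) = b/2
N(M, d) = 81
A = 1276 (A = -4*(5 + 81*(-4)) = -4*(5 - 324) = -4*(-319) = 1276)
(g(-3, 6) + A)² = ((½)*6 + 1276)² = (3 + 1276)² = 1279² = 1635841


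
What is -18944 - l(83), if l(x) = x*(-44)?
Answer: -15292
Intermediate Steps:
l(x) = -44*x
-18944 - l(83) = -18944 - (-44)*83 = -18944 - 1*(-3652) = -18944 + 3652 = -15292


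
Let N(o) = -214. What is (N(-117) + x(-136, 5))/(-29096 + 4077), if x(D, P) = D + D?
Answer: 486/25019 ≈ 0.019425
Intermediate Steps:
x(D, P) = 2*D
(N(-117) + x(-136, 5))/(-29096 + 4077) = (-214 + 2*(-136))/(-29096 + 4077) = (-214 - 272)/(-25019) = -486*(-1/25019) = 486/25019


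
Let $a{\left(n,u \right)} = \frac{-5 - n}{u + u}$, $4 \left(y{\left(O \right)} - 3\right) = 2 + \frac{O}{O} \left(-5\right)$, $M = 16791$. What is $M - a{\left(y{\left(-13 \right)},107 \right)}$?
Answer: $\frac{14373125}{856} \approx 16791.0$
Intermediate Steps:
$y{\left(O \right)} = \frac{9}{4}$ ($y{\left(O \right)} = 3 + \frac{2 + \frac{O}{O} \left(-5\right)}{4} = 3 + \frac{2 + 1 \left(-5\right)}{4} = 3 + \frac{2 - 5}{4} = 3 + \frac{1}{4} \left(-3\right) = 3 - \frac{3}{4} = \frac{9}{4}$)
$a{\left(n,u \right)} = \frac{-5 - n}{2 u}$
$M - a{\left(y{\left(-13 \right)},107 \right)} = 16791 - \frac{-5 - \frac{9}{4}}{2 \cdot 107} = 16791 - \frac{1}{2} \cdot \frac{1}{107} \left(-5 - \frac{9}{4}\right) = 16791 - \frac{1}{2} \cdot \frac{1}{107} \left(- \frac{29}{4}\right) = 16791 - - \frac{29}{856} = 16791 + \frac{29}{856} = \frac{14373125}{856}$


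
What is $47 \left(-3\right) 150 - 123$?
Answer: $-21273$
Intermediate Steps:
$47 \left(-3\right) 150 - 123 = \left(-141\right) 150 - 123 = -21150 - 123 = -21273$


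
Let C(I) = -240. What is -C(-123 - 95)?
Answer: 240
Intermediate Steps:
-C(-123 - 95) = -1*(-240) = 240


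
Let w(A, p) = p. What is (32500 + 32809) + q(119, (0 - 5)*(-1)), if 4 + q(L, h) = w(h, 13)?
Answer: 65318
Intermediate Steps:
q(L, h) = 9 (q(L, h) = -4 + 13 = 9)
(32500 + 32809) + q(119, (0 - 5)*(-1)) = (32500 + 32809) + 9 = 65309 + 9 = 65318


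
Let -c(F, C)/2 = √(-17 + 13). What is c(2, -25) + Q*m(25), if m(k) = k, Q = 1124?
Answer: 28100 - 4*I ≈ 28100.0 - 4.0*I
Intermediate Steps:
c(F, C) = -4*I (c(F, C) = -2*√(-17 + 13) = -4*I)
c(2, -25) + Q*m(25) = -4*I + 1124*25 = -4*I + 28100 = 28100 - 4*I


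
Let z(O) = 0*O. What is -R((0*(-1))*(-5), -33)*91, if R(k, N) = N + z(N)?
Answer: 3003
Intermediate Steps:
z(O) = 0
R(k, N) = N (R(k, N) = N + 0 = N)
-R((0*(-1))*(-5), -33)*91 = -(-33)*91 = -1*(-3003) = 3003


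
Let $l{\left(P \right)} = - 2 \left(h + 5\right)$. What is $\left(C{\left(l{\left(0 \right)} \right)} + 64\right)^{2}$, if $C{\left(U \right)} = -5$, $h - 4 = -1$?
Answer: $3481$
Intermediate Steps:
$h = 3$ ($h = 4 - 1 = 3$)
$l{\left(P \right)} = -16$ ($l{\left(P \right)} = - 2 \left(3 + 5\right) = \left(-2\right) 8 = -16$)
$\left(C{\left(l{\left(0 \right)} \right)} + 64\right)^{2} = \left(-5 + 64\right)^{2} = 59^{2} = 3481$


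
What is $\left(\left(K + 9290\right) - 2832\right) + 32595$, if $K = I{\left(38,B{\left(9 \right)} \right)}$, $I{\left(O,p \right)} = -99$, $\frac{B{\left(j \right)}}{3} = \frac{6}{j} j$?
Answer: $38954$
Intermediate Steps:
$B{\left(j \right)} = 18$ ($B{\left(j \right)} = 3 \frac{6}{j} j = 3 \cdot 6 = 18$)
$K = -99$
$\left(\left(K + 9290\right) - 2832\right) + 32595 = \left(\left(-99 + 9290\right) - 2832\right) + 32595 = \left(9191 - 2832\right) + 32595 = 6359 + 32595 = 38954$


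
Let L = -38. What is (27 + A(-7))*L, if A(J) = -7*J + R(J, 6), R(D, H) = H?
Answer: -3116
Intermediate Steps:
A(J) = 6 - 7*J (A(J) = -7*J + 6 = 6 - 7*J)
(27 + A(-7))*L = (27 + (6 - 7*(-7)))*(-38) = (27 + (6 + 49))*(-38) = (27 + 55)*(-38) = 82*(-38) = -3116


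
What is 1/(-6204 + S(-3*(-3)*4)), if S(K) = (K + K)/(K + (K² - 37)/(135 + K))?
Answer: -7415/45990348 ≈ -0.00016123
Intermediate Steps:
S(K) = 2*K/(K + (-37 + K²)/(135 + K)) (S(K) = (2*K)/(K + (-37 + K²)/(135 + K)) = 2*K/(K + (-37 + K²)/(135 + K)))
1/(-6204 + S(-3*(-3)*4)) = 1/(-6204 + 2*(-3*(-3)*4)*(135 - 3*(-3)*4)/(-37 + 2*(-3*(-3)*4)² + 135*(-3*(-3)*4))) = 1/(-6204 + 2*(9*4)*(135 + 9*4)/(-37 + 2*(9*4)² + 135*(9*4))) = 1/(-6204 + 2*36*(135 + 36)/(-37 + 2*36² + 135*36)) = 1/(-6204 + 2*36*171/(-37 + 2*1296 + 4860)) = 1/(-6204 + 2*36*171/(-37 + 2592 + 4860)) = 1/(-6204 + 2*36*171/7415) = 1/(-6204 + 2*36*(1/7415)*171) = 1/(-6204 + 12312/7415) = 1/(-45990348/7415) = -7415/45990348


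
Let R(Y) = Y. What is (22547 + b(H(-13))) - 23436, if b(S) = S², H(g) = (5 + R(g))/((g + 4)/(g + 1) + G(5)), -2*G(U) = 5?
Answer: -42537/49 ≈ -868.10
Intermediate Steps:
G(U) = -5/2 (G(U) = -½*5 = -5/2)
H(g) = (5 + g)/(-5/2 + (4 + g)/(1 + g)) (H(g) = (5 + g)/((g + 4)/(g + 1) - 5/2) = (5 + g)/((4 + g)/(1 + g) - 5/2) = (5 + g)/(-5/2 + (4 + g)/(1 + g)))
(22547 + b(H(-13))) - 23436 = (22547 + (2*(5 + (-13)² + 6*(-13))/(3*(1 - 1*(-13))))²) - 23436 = (22547 + (2*(5 + 169 - 78)/(3*(1 + 13)))²) - 23436 = (22547 + ((⅔)*96/14)²) - 23436 = (22547 + ((⅔)*(1/14)*96)²) - 23436 = (22547 + (32/7)²) - 23436 = (22547 + 1024/49) - 23436 = 1105827/49 - 23436 = -42537/49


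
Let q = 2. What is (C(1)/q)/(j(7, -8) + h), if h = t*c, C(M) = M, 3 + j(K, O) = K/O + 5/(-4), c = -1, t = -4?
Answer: -4/9 ≈ -0.44444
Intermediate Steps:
j(K, O) = -17/4 + K/O (j(K, O) = -3 + (K/O + 5/(-4)) = -3 + (K/O + 5*(-¼)) = -3 + (K/O - 5/4) = -3 + (-5/4 + K/O) = -17/4 + K/O)
h = 4 (h = -4*(-1) = 4)
(C(1)/q)/(j(7, -8) + h) = (1/2)/((-17/4 + 7/(-8)) + 4) = (1*(½))/((-17/4 + 7*(-⅛)) + 4) = (½)/((-17/4 - 7/8) + 4) = (½)/(-41/8 + 4) = (½)/(-9/8) = -8/9*½ = -4/9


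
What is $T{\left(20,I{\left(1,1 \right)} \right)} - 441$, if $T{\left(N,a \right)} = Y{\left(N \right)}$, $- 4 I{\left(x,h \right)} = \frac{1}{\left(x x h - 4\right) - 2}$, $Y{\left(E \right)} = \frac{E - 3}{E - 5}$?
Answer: $- \frac{6598}{15} \approx -439.87$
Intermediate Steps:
$Y{\left(E \right)} = \frac{-3 + E}{-5 + E}$
$I{\left(x,h \right)} = - \frac{1}{4 \left(-6 + h x^{2}\right)}$ ($I{\left(x,h \right)} = - \frac{1}{4 \left(\left(x x h - 4\right) - 2\right)} = - \frac{1}{4 \left(\left(x^{2} h - 4\right) - 2\right)} = - \frac{1}{4 \left(\left(h x^{2} - 4\right) - 2\right)} = - \frac{1}{4 \left(\left(-4 + h x^{2}\right) - 2\right)} = - \frac{1}{4 \left(-6 + h x^{2}\right)}$)
$T{\left(N,a \right)} = \frac{-3 + N}{-5 + N}$
$T{\left(20,I{\left(1,1 \right)} \right)} - 441 = \frac{-3 + 20}{-5 + 20} - 441 = \frac{1}{15} \cdot 17 - 441 = \frac{17}{15} - 441 = - \frac{6598}{15}$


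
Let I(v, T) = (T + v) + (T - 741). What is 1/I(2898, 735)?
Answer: 1/3627 ≈ 0.00027571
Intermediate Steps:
I(v, T) = -741 + v + 2*T (I(v, T) = (T + v) + (-741 + T) = -741 + v + 2*T)
1/I(2898, 735) = 1/(-741 + 2898 + 2*735) = 1/(-741 + 2898 + 1470) = 1/3627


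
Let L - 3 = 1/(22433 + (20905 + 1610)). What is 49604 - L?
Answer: 2229465747/44948 ≈ 49601.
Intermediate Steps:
L = 134845/44948 (L = 3 + 1/(22433 + (20905 + 1610)) = 3 + 1/(22433 + 22515) = 3 + 1/44948 = 134845/44948 ≈ 3.0000)
49604 - L = 49604 - 1*134845/44948 = 49604 - 134845/44948 = 2229465747/44948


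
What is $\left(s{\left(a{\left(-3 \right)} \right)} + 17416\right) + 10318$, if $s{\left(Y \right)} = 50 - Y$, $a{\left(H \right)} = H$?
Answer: $27787$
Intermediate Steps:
$\left(s{\left(a{\left(-3 \right)} \right)} + 17416\right) + 10318 = \left(\left(50 - -3\right) + 17416\right) + 10318 = \left(\left(50 + 3\right) + 17416\right) + 10318 = \left(53 + 17416\right) + 10318 = 17469 + 10318 = 27787$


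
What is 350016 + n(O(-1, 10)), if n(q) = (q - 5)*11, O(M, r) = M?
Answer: 349950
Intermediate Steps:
n(q) = -55 + 11*q (n(q) = (-5 + q)*11 = -55 + 11*q)
350016 + n(O(-1, 10)) = 350016 + (-55 + 11*(-1)) = 350016 + (-55 - 11) = 350016 - 66 = 349950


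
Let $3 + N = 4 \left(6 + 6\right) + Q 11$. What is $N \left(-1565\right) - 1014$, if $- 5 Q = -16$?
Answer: $-126527$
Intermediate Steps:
$Q = \frac{16}{5}$ ($Q = \left(- \frac{1}{5}\right) \left(-16\right) = \frac{16}{5} \approx 3.2$)
$N = \frac{401}{5}$ ($N = -3 + \left(4 \left(6 + 6\right) + \frac{16}{5} \cdot 11\right) = -3 + \left(4 \cdot 12 + \frac{176}{5}\right) = -3 + \left(48 + \frac{176}{5}\right) = -3 + \frac{416}{5} = \frac{401}{5} \approx 80.2$)
$N \left(-1565\right) - 1014 = \frac{401}{5} \left(-1565\right) - 1014 = -125513 - 1014 = -126527$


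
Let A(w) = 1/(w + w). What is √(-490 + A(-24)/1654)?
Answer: I*√193032125922/19848 ≈ 22.136*I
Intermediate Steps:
A(w) = 1/(2*w)
√(-490 + A(-24)/1654) = √(-490 + ((½)/(-24))/1654) = √(-490 + ((½)*(-1/24))*(1/1654)) = √(-490 - 1/48*1/1654) = √(-490 - 1/79392) = √(-38902081/79392) = I*√193032125922/19848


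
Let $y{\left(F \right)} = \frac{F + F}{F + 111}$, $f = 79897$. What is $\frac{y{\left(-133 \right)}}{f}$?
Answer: $\frac{133}{878867} \approx 0.00015133$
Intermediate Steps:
$y{\left(F \right)} = \frac{2 F}{111 + F}$
$\frac{y{\left(-133 \right)}}{f} = \frac{2 \left(-133\right) \frac{1}{111 - 133}}{79897} = 2 \left(-133\right) \frac{1}{-22} \cdot \frac{1}{79897} = 2 \left(-133\right) \left(- \frac{1}{22}\right) \frac{1}{79897} = \frac{133}{11} \cdot \frac{1}{79897} = \frac{133}{878867}$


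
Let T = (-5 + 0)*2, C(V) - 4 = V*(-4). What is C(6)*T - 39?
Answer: 161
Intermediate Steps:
C(V) = 4 - 4*V (C(V) = 4 + V*(-4) = 4 - 4*V)
T = -10 (T = -5*2 = -10)
C(6)*T - 39 = (4 - 4*6)*(-10) - 39 = (4 - 24)*(-10) - 39 = -20*(-10) - 39 = 200 - 39 = 161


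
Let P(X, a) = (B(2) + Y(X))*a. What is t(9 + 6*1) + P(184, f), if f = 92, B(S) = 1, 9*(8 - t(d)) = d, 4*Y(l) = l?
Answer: 12991/3 ≈ 4330.3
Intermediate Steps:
Y(l) = l/4
t(d) = 8 - d/9
P(X, a) = a*(1 + X/4) (P(X, a) = (1 + X/4)*a = a*(1 + X/4))
t(9 + 6*1) + P(184, f) = (8 - (9 + 6*1)/9) + (1/4)*92*(4 + 184) = (8 - (9 + 6)/9) + (1/4)*92*188 = (8 - 1/9*15) + 4324 = (8 - 5/3) + 4324 = 19/3 + 4324 = 12991/3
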